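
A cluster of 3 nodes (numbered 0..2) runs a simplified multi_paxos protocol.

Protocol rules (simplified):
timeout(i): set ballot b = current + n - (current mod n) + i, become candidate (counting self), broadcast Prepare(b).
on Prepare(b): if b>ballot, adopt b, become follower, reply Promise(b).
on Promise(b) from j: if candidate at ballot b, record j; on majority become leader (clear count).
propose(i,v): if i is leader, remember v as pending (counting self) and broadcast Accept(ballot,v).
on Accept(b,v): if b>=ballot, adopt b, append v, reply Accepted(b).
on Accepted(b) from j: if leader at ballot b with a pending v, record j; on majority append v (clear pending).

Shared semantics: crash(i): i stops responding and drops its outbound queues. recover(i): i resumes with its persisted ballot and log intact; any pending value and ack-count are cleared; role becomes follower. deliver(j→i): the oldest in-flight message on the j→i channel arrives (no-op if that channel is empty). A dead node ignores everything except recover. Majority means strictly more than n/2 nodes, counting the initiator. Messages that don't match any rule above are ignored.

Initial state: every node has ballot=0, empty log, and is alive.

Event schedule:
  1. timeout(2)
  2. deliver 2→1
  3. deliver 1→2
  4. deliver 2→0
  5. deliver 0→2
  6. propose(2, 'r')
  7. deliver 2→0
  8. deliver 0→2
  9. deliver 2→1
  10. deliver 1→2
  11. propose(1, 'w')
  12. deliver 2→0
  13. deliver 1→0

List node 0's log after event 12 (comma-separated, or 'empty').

r

step 1 timeout(2): 2={cand,b=5,log=-}
step 2 deliver 2→1: 1={foll,b=5,log=-}
step 3 deliver 1→2: 2={lead,b=5,log=-}
step 4 deliver 2→0: 0={foll,b=5,log=-}
step 5 deliver 0→2: —
step 6 propose(2,'r'): —
step 7 deliver 2→0: 0={foll,b=5,log=r}
step 8 deliver 0→2: 2={lead,b=5,log=r}
step 9 deliver 2→1: 1={foll,b=5,log=r}
step 10 deliver 1→2: —
step 11 propose(1,'w'): —
step 12 deliver 2→0: —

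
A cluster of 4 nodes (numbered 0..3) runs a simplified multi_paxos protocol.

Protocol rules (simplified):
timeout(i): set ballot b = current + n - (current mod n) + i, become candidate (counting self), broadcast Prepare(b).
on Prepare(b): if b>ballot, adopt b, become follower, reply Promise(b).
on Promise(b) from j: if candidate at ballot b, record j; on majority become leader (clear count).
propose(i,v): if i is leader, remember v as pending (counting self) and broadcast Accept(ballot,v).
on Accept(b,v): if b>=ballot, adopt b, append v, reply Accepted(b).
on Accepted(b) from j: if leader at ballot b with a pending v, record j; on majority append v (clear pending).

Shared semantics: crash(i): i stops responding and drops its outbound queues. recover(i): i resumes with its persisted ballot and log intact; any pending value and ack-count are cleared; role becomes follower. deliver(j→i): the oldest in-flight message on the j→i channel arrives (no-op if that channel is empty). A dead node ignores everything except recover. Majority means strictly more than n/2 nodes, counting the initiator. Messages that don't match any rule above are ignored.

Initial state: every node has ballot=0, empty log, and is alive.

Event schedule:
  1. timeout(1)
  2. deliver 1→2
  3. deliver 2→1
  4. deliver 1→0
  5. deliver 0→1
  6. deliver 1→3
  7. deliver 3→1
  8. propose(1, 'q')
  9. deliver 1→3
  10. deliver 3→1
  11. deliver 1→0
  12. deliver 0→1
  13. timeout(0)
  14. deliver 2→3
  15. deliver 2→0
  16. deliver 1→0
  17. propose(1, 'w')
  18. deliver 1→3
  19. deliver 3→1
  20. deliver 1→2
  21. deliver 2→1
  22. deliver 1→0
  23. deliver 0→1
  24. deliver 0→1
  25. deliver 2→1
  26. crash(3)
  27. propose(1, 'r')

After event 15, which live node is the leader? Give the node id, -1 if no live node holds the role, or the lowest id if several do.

[1] timeout(1) → N1(cand b5 [-])
[2] deliver 1→2 → N2(foll b5 [-])
[3] deliver 2→1 → ∅
[4] deliver 1→0 → N0(foll b5 [-])
[5] deliver 0→1 → N1(lead b5 [-])
[6] deliver 1→3 → N3(foll b5 [-])
[7] deliver 3→1 → ∅
[8] propose(1,'q') → ∅
[9] deliver 1→3 → N3(foll b5 [q])
[10] deliver 3→1 → ∅
[11] deliver 1→0 → N0(foll b5 [q])
[12] deliver 0→1 → N1(lead b5 [q])
[13] timeout(0) → N0(cand b8 [q])
[14] deliver 2→3 → ∅
[15] deliver 2→0 → ∅

1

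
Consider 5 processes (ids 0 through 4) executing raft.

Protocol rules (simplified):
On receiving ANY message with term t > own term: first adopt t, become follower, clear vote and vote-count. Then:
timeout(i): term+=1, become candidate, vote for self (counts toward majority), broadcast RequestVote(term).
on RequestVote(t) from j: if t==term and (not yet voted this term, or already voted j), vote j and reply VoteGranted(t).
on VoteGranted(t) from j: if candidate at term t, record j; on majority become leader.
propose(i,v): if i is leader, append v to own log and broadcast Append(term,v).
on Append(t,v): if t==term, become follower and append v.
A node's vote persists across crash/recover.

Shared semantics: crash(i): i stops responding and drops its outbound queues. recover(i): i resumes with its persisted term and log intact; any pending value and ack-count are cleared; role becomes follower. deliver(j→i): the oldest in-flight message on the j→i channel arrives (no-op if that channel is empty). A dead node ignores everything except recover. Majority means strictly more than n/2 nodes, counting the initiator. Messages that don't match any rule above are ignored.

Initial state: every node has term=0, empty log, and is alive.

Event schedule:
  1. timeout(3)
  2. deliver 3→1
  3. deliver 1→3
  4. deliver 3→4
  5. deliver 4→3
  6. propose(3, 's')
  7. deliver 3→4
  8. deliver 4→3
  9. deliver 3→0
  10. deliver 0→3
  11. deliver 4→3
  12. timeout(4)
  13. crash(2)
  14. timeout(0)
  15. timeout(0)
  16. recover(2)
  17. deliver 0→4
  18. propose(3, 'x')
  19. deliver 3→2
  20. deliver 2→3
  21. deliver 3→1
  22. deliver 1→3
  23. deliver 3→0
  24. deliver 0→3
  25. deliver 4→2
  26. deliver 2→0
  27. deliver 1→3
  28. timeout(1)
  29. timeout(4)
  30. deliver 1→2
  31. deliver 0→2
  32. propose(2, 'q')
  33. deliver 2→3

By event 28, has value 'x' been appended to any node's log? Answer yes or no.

yes

after 1 — timeout(3): n3:cand/t1/[-]
after 2 — deliver 3→1: n1:foll/t1/[-]
after 3 — deliver 1→3: ·
after 4 — deliver 3→4: n4:foll/t1/[-]
after 5 — deliver 4→3: n3:lead/t1/[-]
after 6 — propose(3,'s'): n3:lead/t1/[s]
after 7 — deliver 3→4: n4:foll/t1/[s]
after 8 — deliver 4→3: ·
after 9 — deliver 3→0: n0:foll/t1/[-]
after 10 — deliver 0→3: ·
after 11 — deliver 4→3: ·
after 12 — timeout(4): n4:cand/t2/[s]
after 13 — crash(2): n2:✗foll/t0/[-]
after 14 — timeout(0): n0:cand/t2/[-]
after 15 — timeout(0): n0:cand/t3/[-]
after 16 — recover(2): n2:foll/t0/[-]
after 17 — deliver 0→4: ·
after 18 — propose(3,'x'): n3:lead/t1/[s,x]
after 19 — deliver 3→2: n2:foll/t1/[-]
after 20 — deliver 2→3: ·
after 21 — deliver 3→1: n1:foll/t1/[s]
after 22 — deliver 1→3: ·
after 23 — deliver 3→0: ·
after 24 — deliver 0→3: n3:foll/t2/[s,x]
after 25 — deliver 4→2: n2:foll/t2/[-]
after 26 — deliver 2→0: ·
after 27 — deliver 1→3: ·
after 28 — timeout(1): n1:cand/t2/[s]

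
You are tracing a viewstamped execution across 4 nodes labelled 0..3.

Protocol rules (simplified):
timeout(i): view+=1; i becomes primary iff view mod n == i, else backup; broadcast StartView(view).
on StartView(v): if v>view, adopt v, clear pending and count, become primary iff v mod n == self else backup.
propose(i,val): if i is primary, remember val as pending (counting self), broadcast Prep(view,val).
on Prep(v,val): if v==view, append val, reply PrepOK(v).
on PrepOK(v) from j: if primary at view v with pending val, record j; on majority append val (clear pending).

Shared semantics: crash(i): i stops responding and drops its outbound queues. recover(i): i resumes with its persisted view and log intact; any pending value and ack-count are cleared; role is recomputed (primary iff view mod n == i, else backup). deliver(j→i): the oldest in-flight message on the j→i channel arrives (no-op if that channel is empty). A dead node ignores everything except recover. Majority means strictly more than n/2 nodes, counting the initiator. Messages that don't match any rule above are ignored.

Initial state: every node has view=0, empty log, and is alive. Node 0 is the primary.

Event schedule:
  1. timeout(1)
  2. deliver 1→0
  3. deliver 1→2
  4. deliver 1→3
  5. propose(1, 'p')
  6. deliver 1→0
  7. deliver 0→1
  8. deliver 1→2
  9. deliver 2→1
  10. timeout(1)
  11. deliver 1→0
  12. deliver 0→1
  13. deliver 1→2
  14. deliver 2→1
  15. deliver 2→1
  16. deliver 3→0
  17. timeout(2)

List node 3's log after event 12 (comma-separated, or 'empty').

empty

after 1 — timeout(1): n1:prim/v1/[-]
after 2 — deliver 1→0: n0:back/v1/[-]
after 3 — deliver 1→2: n2:back/v1/[-]
after 4 — deliver 1→3: n3:back/v1/[-]
after 5 — propose(1,'p'): ·
after 6 — deliver 1→0: n0:back/v1/[p]
after 7 — deliver 0→1: ·
after 8 — deliver 1→2: n2:back/v1/[p]
after 9 — deliver 2→1: n1:prim/v1/[p]
after 10 — timeout(1): n1:back/v2/[p]
after 11 — deliver 1→0: n0:back/v2/[p]
after 12 — deliver 0→1: ·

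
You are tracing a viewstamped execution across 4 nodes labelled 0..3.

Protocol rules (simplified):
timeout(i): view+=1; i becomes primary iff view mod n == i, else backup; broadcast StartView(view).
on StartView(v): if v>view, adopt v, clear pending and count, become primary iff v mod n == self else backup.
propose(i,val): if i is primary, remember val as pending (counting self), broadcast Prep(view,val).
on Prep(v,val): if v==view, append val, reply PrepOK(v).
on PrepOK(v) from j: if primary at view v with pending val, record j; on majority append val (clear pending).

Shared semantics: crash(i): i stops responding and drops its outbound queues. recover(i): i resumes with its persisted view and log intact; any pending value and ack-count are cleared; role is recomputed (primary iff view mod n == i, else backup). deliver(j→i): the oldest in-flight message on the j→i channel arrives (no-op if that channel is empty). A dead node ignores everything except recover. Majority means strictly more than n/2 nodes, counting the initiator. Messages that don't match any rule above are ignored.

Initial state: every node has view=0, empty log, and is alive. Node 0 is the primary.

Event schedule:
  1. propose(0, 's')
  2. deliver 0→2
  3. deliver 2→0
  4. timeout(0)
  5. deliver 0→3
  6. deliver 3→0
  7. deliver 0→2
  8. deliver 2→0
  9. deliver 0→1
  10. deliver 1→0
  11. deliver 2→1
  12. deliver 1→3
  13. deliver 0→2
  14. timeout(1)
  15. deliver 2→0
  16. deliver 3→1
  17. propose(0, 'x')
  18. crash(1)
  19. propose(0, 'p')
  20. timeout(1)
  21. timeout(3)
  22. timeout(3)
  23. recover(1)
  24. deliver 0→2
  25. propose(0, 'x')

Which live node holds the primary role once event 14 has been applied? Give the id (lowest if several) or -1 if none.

1

step 1 propose(0,'s'): —
step 2 deliver 0→2: 2={back,v=0,log=s}
step 3 deliver 2→0: —
step 4 timeout(0): 0={back,v=1,log=-}
step 5 deliver 0→3: 3={back,v=0,log=s}
step 6 deliver 3→0: —
step 7 deliver 0→2: 2={back,v=1,log=s}
step 8 deliver 2→0: —
step 9 deliver 0→1: 1={back,v=0,log=s}
step 10 deliver 1→0: —
step 11 deliver 2→1: —
step 12 deliver 1→3: —
step 13 deliver 0→2: —
step 14 timeout(1): 1={prim,v=1,log=s}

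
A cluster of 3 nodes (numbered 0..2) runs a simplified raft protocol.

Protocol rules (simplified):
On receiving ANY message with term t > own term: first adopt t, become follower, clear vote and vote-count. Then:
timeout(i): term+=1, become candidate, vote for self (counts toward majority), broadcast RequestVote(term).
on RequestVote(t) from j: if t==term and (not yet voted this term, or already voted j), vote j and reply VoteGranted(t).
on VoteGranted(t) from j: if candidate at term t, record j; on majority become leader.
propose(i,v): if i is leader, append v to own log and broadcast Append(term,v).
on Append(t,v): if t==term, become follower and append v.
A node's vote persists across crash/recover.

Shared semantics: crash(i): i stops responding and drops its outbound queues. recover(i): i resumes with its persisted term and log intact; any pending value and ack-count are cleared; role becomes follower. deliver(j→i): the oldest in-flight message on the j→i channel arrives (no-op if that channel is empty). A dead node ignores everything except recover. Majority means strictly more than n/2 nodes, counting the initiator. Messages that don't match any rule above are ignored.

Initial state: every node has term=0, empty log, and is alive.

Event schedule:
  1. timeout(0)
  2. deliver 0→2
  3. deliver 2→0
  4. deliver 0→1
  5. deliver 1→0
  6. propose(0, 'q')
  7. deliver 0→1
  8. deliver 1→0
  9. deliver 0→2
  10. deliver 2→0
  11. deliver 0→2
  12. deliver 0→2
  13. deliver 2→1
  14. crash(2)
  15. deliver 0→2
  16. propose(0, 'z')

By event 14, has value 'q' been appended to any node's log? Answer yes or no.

1. timeout(0):  <0:cand t1 ->
2. deliver 0→2:  <2:foll t1 ->
3. deliver 2→0:  <0:lead t1 ->
4. deliver 0→1:  <1:foll t1 ->
5. deliver 1→0:  nop
6. propose(0,'q'):  <0:lead t1 q>
7. deliver 0→1:  <1:foll t1 q>
8. deliver 1→0:  nop
9. deliver 0→2:  <2:foll t1 q>
10. deliver 2→0:  nop
11. deliver 0→2:  nop
12. deliver 0→2:  nop
13. deliver 2→1:  nop
14. crash(2):  <2:✗foll t1 q>

yes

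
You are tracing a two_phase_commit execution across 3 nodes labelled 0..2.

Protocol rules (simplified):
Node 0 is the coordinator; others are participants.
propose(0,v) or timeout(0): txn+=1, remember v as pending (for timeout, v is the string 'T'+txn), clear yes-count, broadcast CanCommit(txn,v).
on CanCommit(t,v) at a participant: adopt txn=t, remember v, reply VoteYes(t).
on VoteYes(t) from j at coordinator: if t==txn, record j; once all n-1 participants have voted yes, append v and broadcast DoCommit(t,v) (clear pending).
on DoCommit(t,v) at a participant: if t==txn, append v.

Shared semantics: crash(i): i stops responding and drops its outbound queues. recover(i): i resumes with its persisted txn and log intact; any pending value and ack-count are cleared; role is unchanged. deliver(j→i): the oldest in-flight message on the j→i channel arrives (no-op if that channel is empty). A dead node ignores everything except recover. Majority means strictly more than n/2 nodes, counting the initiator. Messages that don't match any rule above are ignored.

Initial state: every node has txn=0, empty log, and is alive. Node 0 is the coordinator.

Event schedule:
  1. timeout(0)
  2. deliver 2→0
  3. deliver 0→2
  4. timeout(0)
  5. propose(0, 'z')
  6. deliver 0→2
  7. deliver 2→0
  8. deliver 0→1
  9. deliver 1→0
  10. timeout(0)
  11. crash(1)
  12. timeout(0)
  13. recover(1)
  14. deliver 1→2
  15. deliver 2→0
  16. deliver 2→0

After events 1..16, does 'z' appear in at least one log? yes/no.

1. timeout(0):  <0:coor t1 ->
2. deliver 2→0:  nop
3. deliver 0→2:  <2:part t1 ->
4. timeout(0):  <0:coor t2 ->
5. propose(0,'z'):  <0:coor t3 ->
6. deliver 0→2:  <2:part t2 ->
7. deliver 2→0:  nop
8. deliver 0→1:  <1:part t1 ->
9. deliver 1→0:  nop
10. timeout(0):  <0:coor t4 ->
11. crash(1):  <1:✗part t1 ->
12. timeout(0):  <0:coor t5 ->
13. recover(1):  <1:part t1 ->
14. deliver 1→2:  nop
15. deliver 2→0:  nop
16. deliver 2→0:  nop

no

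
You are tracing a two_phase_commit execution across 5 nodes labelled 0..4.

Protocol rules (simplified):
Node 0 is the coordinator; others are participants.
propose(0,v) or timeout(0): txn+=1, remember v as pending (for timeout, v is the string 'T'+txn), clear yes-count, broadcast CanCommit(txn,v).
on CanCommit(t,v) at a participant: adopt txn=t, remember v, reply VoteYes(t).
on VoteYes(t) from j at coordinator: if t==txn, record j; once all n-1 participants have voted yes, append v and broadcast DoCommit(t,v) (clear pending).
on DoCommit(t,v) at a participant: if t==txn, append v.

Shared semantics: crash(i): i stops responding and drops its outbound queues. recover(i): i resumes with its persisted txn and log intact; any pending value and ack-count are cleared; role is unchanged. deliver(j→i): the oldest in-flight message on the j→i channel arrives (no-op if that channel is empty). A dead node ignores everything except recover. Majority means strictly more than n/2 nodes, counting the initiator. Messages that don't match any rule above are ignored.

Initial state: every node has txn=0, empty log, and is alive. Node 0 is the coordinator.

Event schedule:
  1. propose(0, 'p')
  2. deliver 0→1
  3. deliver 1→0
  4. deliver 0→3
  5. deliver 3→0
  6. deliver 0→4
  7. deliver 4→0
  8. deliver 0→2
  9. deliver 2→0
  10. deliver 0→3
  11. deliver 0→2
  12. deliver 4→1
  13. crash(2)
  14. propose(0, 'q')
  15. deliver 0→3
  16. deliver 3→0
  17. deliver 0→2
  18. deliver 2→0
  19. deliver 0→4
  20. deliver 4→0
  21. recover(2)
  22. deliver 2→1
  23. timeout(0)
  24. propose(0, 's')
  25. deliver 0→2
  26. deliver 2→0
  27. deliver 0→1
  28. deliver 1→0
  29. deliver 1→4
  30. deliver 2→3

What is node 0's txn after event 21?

2

e1 propose(0,'p'): 0[coor,t=1,-]
e2 deliver 0→1: 1[part,t=1,-]
e3 deliver 1→0: ·
e4 deliver 0→3: 3[part,t=1,-]
e5 deliver 3→0: ·
e6 deliver 0→4: 4[part,t=1,-]
e7 deliver 4→0: ·
e8 deliver 0→2: 2[part,t=1,-]
e9 deliver 2→0: 0[coor,t=1,p]
e10 deliver 0→3: 3[part,t=1,p]
e11 deliver 0→2: 2[part,t=1,p]
e12 deliver 4→1: ·
e13 crash(2): 2[✗part,t=1,p]
e14 propose(0,'q'): 0[coor,t=2,p]
e15 deliver 0→3: 3[part,t=2,p]
e16 deliver 3→0: ·
e17 deliver 0→2: ·
e18 deliver 2→0: ·
e19 deliver 0→4: 4[part,t=1,p]
e20 deliver 4→0: ·
e21 recover(2): 2[part,t=1,p]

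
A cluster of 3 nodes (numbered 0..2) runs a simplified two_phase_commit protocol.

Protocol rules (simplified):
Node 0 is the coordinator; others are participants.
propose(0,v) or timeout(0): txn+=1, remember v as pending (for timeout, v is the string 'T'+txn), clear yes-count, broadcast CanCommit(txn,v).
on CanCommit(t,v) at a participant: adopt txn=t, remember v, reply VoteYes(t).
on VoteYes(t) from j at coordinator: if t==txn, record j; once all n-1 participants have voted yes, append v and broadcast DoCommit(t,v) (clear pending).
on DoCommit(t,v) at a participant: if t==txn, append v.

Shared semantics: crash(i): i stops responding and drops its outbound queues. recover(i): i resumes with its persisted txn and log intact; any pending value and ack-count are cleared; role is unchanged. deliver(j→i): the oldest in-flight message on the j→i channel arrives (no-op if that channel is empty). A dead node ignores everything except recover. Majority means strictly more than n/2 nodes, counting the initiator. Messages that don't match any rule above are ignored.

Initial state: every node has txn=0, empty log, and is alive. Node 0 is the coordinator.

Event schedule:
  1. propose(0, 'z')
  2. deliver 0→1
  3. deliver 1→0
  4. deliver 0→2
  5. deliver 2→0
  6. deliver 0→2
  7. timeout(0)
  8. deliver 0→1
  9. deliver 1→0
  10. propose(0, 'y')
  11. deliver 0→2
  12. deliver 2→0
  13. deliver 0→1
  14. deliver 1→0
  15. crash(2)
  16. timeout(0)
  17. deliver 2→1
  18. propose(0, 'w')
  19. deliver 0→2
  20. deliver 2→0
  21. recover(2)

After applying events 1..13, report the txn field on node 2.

2

1. propose(0,'z'):  <0:coor t1 ->
2. deliver 0→1:  <1:part t1 ->
3. deliver 1→0:  nop
4. deliver 0→2:  <2:part t1 ->
5. deliver 2→0:  <0:coor t1 z>
6. deliver 0→2:  <2:part t1 z>
7. timeout(0):  <0:coor t2 z>
8. deliver 0→1:  <1:part t1 z>
9. deliver 1→0:  nop
10. propose(0,'y'):  <0:coor t3 z>
11. deliver 0→2:  <2:part t2 z>
12. deliver 2→0:  nop
13. deliver 0→1:  <1:part t2 z>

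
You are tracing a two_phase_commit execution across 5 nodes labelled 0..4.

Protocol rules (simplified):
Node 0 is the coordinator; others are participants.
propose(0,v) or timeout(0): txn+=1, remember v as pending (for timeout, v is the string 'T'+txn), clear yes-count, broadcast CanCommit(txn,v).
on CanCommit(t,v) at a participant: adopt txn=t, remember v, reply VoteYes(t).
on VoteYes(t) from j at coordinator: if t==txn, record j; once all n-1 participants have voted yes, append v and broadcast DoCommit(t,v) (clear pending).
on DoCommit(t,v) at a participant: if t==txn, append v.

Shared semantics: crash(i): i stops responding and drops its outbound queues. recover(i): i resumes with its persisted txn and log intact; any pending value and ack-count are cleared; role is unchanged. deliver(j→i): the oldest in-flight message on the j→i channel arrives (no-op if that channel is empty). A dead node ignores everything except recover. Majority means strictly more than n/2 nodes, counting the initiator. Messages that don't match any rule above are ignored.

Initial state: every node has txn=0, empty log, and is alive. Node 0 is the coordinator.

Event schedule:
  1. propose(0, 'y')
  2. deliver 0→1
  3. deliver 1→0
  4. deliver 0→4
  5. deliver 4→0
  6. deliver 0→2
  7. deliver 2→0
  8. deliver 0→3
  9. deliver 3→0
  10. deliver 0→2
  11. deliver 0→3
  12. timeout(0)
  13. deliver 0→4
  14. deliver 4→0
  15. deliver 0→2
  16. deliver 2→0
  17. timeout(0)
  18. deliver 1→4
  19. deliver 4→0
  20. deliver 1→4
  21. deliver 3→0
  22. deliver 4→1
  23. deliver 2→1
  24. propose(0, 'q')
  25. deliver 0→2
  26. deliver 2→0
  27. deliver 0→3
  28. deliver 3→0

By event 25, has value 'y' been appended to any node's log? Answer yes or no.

yes

step 1 propose(0,'y'): 0={coor,t=1,log=-}
step 2 deliver 0→1: 1={part,t=1,log=-}
step 3 deliver 1→0: —
step 4 deliver 0→4: 4={part,t=1,log=-}
step 5 deliver 4→0: —
step 6 deliver 0→2: 2={part,t=1,log=-}
step 7 deliver 2→0: —
step 8 deliver 0→3: 3={part,t=1,log=-}
step 9 deliver 3→0: 0={coor,t=1,log=y}
step 10 deliver 0→2: 2={part,t=1,log=y}
step 11 deliver 0→3: 3={part,t=1,log=y}
step 12 timeout(0): 0={coor,t=2,log=y}
step 13 deliver 0→4: 4={part,t=1,log=y}
step 14 deliver 4→0: —
step 15 deliver 0→2: 2={part,t=2,log=y}
step 16 deliver 2→0: —
step 17 timeout(0): 0={coor,t=3,log=y}
step 18 deliver 1→4: —
step 19 deliver 4→0: —
step 20 deliver 1→4: —
step 21 deliver 3→0: —
step 22 deliver 4→1: —
step 23 deliver 2→1: —
step 24 propose(0,'q'): 0={coor,t=4,log=y}
step 25 deliver 0→2: 2={part,t=3,log=y}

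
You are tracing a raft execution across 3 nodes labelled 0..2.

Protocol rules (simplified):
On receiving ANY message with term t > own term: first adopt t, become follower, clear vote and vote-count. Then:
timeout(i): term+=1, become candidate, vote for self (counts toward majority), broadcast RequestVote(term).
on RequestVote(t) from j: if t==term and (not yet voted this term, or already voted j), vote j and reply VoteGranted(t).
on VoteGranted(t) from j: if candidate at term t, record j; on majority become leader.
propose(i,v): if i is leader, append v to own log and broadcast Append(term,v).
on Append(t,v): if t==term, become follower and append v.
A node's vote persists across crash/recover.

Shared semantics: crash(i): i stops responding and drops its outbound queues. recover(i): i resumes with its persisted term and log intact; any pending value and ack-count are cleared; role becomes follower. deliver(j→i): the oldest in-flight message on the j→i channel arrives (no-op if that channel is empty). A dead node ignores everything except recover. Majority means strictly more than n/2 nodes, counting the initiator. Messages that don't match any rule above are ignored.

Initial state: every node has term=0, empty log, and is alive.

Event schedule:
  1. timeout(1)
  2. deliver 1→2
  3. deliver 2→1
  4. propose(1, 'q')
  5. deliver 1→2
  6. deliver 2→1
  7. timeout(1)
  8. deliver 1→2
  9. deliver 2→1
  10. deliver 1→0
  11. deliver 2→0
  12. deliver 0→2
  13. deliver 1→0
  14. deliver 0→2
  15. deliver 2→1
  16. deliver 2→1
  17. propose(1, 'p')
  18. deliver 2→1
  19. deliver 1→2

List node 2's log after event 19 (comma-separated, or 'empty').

e1 timeout(1): 1[cand,t=1,-]
e2 deliver 1→2: 2[foll,t=1,-]
e3 deliver 2→1: 1[lead,t=1,-]
e4 propose(1,'q'): 1[lead,t=1,q]
e5 deliver 1→2: 2[foll,t=1,q]
e6 deliver 2→1: ·
e7 timeout(1): 1[cand,t=2,q]
e8 deliver 1→2: 2[foll,t=2,q]
e9 deliver 2→1: 1[lead,t=2,q]
e10 deliver 1→0: 0[foll,t=1,-]
e11 deliver 2→0: ·
e12 deliver 0→2: ·
e13 deliver 1→0: 0[foll,t=1,q]
e14 deliver 0→2: ·
e15 deliver 2→1: ·
e16 deliver 2→1: ·
e17 propose(1,'p'): 1[lead,t=2,q,p]
e18 deliver 2→1: ·
e19 deliver 1→2: 2[foll,t=2,q,p]

q,p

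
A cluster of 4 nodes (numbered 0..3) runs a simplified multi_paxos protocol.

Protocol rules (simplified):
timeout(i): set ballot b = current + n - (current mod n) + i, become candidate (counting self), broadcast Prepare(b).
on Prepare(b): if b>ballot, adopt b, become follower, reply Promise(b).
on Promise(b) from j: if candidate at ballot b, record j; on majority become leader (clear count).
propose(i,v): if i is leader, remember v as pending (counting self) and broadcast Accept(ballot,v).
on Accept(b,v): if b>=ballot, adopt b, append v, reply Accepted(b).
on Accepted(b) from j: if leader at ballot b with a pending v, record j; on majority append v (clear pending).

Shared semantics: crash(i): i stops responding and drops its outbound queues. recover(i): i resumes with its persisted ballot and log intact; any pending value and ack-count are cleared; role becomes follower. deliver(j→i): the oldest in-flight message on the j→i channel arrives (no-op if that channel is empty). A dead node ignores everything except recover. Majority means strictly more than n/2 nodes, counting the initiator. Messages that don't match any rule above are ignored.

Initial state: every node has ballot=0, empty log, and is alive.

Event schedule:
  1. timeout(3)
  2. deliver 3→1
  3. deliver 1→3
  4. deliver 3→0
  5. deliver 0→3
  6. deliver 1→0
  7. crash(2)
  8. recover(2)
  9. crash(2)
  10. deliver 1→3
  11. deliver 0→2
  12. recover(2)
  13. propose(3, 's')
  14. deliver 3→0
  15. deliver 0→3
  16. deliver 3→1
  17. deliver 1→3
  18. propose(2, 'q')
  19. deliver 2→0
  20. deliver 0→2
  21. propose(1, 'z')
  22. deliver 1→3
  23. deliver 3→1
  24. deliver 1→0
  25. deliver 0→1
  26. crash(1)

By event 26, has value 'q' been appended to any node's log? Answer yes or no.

e1 timeout(3): 3[cand,b=7,-]
e2 deliver 3→1: 1[foll,b=7,-]
e3 deliver 1→3: ·
e4 deliver 3→0: 0[foll,b=7,-]
e5 deliver 0→3: 3[lead,b=7,-]
e6 deliver 1→0: ·
e7 crash(2): 2[✗foll,b=0,-]
e8 recover(2): 2[foll,b=0,-]
e9 crash(2): 2[✗foll,b=0,-]
e10 deliver 1→3: ·
e11 deliver 0→2: ·
e12 recover(2): 2[foll,b=0,-]
e13 propose(3,'s'): ·
e14 deliver 3→0: 0[foll,b=7,s]
e15 deliver 0→3: ·
e16 deliver 3→1: 1[foll,b=7,s]
e17 deliver 1→3: 3[lead,b=7,s]
e18 propose(2,'q'): ·
e19 deliver 2→0: ·
e20 deliver 0→2: ·
e21 propose(1,'z'): ·
e22 deliver 1→3: ·
e23 deliver 3→1: ·
e24 deliver 1→0: ·
e25 deliver 0→1: ·
e26 crash(1): 1[✗foll,b=7,s]

no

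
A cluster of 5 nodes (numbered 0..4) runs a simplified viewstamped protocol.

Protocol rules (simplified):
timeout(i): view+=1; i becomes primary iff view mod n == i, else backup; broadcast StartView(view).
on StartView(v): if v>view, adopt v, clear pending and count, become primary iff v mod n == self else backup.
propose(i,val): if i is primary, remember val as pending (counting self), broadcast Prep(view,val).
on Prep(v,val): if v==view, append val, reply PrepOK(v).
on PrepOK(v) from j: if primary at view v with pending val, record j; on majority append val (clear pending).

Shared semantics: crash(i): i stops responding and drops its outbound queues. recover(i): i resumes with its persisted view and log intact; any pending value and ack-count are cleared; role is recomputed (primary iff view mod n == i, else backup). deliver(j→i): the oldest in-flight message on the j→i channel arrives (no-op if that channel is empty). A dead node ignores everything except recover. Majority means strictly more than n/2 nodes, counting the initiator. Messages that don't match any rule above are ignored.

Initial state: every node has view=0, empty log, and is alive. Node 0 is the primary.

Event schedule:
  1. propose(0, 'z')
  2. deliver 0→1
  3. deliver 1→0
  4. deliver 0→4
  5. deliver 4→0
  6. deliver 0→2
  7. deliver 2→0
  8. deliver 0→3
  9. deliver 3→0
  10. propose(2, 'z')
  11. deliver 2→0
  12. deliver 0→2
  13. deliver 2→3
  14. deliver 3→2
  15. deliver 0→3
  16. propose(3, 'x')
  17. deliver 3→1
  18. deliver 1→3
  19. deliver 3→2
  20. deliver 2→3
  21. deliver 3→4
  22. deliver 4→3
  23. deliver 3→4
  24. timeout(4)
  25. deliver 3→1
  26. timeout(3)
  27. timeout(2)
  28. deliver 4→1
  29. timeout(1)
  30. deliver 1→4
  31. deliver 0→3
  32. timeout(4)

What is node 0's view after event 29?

0

step 1 propose(0,'z'): —
step 2 deliver 0→1: 1={back,v=0,log=z}
step 3 deliver 1→0: —
step 4 deliver 0→4: 4={back,v=0,log=z}
step 5 deliver 4→0: 0={prim,v=0,log=z}
step 6 deliver 0→2: 2={back,v=0,log=z}
step 7 deliver 2→0: —
step 8 deliver 0→3: 3={back,v=0,log=z}
step 9 deliver 3→0: —
step 10 propose(2,'z'): —
step 11 deliver 2→0: —
step 12 deliver 0→2: —
step 13 deliver 2→3: —
step 14 deliver 3→2: —
step 15 deliver 0→3: —
step 16 propose(3,'x'): —
step 17 deliver 3→1: —
step 18 deliver 1→3: —
step 19 deliver 3→2: —
step 20 deliver 2→3: —
step 21 deliver 3→4: —
step 22 deliver 4→3: —
step 23 deliver 3→4: —
step 24 timeout(4): 4={back,v=1,log=z}
step 25 deliver 3→1: —
step 26 timeout(3): 3={back,v=1,log=z}
step 27 timeout(2): 2={back,v=1,log=z}
step 28 deliver 4→1: 1={prim,v=1,log=z}
step 29 timeout(1): 1={back,v=2,log=z}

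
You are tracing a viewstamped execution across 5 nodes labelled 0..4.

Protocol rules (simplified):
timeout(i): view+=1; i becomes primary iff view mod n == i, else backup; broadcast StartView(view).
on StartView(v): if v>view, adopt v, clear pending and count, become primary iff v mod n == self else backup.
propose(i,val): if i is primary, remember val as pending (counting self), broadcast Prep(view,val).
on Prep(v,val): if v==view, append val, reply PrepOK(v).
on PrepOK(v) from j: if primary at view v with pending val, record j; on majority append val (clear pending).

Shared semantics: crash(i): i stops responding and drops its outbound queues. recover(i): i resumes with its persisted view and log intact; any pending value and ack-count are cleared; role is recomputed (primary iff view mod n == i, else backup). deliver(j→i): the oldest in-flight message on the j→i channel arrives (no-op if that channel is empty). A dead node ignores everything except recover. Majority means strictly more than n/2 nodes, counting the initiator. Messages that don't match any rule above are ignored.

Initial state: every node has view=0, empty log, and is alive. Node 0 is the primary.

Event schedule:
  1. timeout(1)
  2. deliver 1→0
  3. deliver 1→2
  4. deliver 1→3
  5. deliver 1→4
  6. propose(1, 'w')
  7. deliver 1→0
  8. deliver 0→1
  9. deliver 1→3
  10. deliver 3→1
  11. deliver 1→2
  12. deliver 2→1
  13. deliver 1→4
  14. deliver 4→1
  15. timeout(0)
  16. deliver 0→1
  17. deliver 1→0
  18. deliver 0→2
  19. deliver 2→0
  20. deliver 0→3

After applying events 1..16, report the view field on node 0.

2

1. timeout(1):  <1:prim v1 ->
2. deliver 1→0:  <0:back v1 ->
3. deliver 1→2:  <2:back v1 ->
4. deliver 1→3:  <3:back v1 ->
5. deliver 1→4:  <4:back v1 ->
6. propose(1,'w'):  nop
7. deliver 1→0:  <0:back v1 w>
8. deliver 0→1:  nop
9. deliver 1→3:  <3:back v1 w>
10. deliver 3→1:  <1:prim v1 w>
11. deliver 1→2:  <2:back v1 w>
12. deliver 2→1:  nop
13. deliver 1→4:  <4:back v1 w>
14. deliver 4→1:  nop
15. timeout(0):  <0:back v2 w>
16. deliver 0→1:  <1:back v2 w>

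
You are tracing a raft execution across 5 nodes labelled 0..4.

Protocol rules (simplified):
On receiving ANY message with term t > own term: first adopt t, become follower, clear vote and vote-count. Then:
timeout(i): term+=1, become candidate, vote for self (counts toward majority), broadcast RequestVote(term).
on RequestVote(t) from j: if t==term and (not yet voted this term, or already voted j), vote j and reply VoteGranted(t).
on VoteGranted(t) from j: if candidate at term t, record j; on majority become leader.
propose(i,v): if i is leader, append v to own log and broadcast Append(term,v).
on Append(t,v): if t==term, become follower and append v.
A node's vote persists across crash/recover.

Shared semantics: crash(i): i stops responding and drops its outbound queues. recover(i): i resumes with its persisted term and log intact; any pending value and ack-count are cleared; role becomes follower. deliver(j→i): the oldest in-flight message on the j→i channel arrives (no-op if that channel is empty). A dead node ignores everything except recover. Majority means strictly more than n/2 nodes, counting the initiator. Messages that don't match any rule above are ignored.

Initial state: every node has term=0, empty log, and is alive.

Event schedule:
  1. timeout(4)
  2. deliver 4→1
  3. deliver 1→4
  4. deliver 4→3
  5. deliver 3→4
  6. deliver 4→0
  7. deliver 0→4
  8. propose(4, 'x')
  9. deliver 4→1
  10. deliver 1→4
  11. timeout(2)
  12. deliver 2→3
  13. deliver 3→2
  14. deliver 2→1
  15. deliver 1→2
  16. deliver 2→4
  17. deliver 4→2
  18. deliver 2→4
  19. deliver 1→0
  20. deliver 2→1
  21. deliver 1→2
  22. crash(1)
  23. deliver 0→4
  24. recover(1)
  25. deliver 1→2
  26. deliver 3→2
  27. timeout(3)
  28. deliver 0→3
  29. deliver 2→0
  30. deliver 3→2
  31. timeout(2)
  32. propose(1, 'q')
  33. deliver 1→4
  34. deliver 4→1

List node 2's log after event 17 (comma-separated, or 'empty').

step 1 timeout(4): 4={cand,t=1,log=-}
step 2 deliver 4→1: 1={foll,t=1,log=-}
step 3 deliver 1→4: —
step 4 deliver 4→3: 3={foll,t=1,log=-}
step 5 deliver 3→4: 4={lead,t=1,log=-}
step 6 deliver 4→0: 0={foll,t=1,log=-}
step 7 deliver 0→4: —
step 8 propose(4,'x'): 4={lead,t=1,log=x}
step 9 deliver 4→1: 1={foll,t=1,log=x}
step 10 deliver 1→4: —
step 11 timeout(2): 2={cand,t=1,log=-}
step 12 deliver 2→3: —
step 13 deliver 3→2: —
step 14 deliver 2→1: —
step 15 deliver 1→2: —
step 16 deliver 2→4: —
step 17 deliver 4→2: —

empty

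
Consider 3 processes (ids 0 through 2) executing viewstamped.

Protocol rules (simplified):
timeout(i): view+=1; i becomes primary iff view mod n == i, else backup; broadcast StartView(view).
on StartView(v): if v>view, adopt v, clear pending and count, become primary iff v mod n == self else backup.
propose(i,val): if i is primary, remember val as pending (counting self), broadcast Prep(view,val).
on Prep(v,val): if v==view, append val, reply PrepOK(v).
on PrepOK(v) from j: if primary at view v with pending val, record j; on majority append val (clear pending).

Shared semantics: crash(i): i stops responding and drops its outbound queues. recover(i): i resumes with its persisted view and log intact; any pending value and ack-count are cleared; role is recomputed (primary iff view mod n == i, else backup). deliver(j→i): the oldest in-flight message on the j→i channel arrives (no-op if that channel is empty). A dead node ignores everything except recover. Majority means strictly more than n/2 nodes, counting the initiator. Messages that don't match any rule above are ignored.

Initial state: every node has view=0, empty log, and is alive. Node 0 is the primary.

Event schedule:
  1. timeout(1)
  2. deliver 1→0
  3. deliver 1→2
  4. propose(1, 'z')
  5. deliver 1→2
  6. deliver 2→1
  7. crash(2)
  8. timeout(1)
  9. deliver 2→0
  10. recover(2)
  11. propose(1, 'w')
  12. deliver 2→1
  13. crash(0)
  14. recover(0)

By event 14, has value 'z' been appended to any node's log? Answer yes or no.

after 1 — timeout(1): n1:prim/v1/[-]
after 2 — deliver 1→0: n0:back/v1/[-]
after 3 — deliver 1→2: n2:back/v1/[-]
after 4 — propose(1,'z'): ·
after 5 — deliver 1→2: n2:back/v1/[z]
after 6 — deliver 2→1: n1:prim/v1/[z]
after 7 — crash(2): n2:✗back/v1/[z]
after 8 — timeout(1): n1:back/v2/[z]
after 9 — deliver 2→0: ·
after 10 — recover(2): n2:back/v1/[z]
after 11 — propose(1,'w'): ·
after 12 — deliver 2→1: ·
after 13 — crash(0): n0:✗back/v1/[-]
after 14 — recover(0): n0:back/v1/[-]

yes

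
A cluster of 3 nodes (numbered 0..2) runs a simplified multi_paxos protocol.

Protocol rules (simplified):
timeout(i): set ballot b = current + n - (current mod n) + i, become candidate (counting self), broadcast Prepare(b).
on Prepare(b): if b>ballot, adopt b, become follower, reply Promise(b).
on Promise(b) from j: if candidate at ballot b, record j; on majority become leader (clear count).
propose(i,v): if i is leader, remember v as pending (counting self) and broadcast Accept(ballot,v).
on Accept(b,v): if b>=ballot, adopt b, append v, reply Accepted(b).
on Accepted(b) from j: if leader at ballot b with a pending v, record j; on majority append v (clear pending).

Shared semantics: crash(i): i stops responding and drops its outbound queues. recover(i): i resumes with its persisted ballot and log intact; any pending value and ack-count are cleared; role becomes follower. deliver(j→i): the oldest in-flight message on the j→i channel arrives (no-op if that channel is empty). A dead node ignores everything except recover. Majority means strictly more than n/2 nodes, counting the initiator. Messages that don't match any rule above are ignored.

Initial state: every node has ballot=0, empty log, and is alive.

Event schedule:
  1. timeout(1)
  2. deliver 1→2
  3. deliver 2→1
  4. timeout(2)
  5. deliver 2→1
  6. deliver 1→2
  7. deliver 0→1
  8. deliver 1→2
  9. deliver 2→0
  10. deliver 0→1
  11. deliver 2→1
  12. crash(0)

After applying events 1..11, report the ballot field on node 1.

1. timeout(1):  <1:cand b4 ->
2. deliver 1→2:  <2:foll b4 ->
3. deliver 2→1:  <1:lead b4 ->
4. timeout(2):  <2:cand b8 ->
5. deliver 2→1:  <1:foll b8 ->
6. deliver 1→2:  <2:lead b8 ->
7. deliver 0→1:  nop
8. deliver 1→2:  nop
9. deliver 2→0:  <0:foll b8 ->
10. deliver 0→1:  nop
11. deliver 2→1:  nop

8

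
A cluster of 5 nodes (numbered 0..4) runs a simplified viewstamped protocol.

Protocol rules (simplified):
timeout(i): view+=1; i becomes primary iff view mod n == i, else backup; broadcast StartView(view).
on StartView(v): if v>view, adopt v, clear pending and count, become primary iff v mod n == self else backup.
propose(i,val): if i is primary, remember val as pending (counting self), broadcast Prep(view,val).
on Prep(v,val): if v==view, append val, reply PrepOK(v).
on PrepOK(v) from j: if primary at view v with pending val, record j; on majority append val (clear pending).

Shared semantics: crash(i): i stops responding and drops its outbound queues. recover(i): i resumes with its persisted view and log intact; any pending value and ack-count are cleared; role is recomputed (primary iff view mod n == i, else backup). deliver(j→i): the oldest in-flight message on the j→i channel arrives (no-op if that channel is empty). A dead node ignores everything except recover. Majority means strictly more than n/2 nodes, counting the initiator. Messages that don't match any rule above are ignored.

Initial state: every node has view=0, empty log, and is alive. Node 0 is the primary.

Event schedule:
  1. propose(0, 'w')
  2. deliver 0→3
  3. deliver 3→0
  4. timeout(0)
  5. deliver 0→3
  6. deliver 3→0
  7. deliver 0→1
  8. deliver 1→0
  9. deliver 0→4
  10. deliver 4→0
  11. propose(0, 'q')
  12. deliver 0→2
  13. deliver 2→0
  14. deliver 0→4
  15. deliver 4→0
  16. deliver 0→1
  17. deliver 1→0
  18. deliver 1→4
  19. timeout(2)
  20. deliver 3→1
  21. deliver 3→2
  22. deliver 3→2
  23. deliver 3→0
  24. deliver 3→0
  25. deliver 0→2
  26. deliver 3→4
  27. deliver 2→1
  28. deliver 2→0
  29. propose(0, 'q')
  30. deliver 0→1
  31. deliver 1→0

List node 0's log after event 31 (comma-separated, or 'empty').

after 1 — propose(0,'w'): ·
after 2 — deliver 0→3: n3:back/v0/[w]
after 3 — deliver 3→0: ·
after 4 — timeout(0): n0:back/v1/[-]
after 5 — deliver 0→3: n3:back/v1/[w]
after 6 — deliver 3→0: ·
after 7 — deliver 0→1: n1:back/v0/[w]
after 8 — deliver 1→0: ·
after 9 — deliver 0→4: n4:back/v0/[w]
after 10 — deliver 4→0: ·
after 11 — propose(0,'q'): ·
after 12 — deliver 0→2: n2:back/v0/[w]
after 13 — deliver 2→0: ·
after 14 — deliver 0→4: n4:back/v1/[w]
after 15 — deliver 4→0: ·
after 16 — deliver 0→1: n1:prim/v1/[w]
after 17 — deliver 1→0: ·
after 18 — deliver 1→4: ·
after 19 — timeout(2): n2:back/v1/[w]
after 20 — deliver 3→1: ·
after 21 — deliver 3→2: ·
after 22 — deliver 3→2: ·
after 23 — deliver 3→0: ·
after 24 — deliver 3→0: ·
after 25 — deliver 0→2: ·
after 26 — deliver 3→4: ·
after 27 — deliver 2→1: ·
after 28 — deliver 2→0: ·
after 29 — propose(0,'q'): ·
after 30 — deliver 0→1: ·
after 31 — deliver 1→0: ·

empty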